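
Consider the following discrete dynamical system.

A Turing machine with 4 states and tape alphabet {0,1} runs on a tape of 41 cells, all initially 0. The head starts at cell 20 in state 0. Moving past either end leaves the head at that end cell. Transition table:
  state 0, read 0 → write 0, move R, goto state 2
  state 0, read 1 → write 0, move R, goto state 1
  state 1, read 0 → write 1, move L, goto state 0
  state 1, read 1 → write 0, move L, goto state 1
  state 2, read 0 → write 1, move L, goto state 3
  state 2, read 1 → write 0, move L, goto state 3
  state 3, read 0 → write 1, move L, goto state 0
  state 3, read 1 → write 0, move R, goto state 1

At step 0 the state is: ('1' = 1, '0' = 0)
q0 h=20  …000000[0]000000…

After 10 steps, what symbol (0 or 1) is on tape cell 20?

k=0  q0 h=20  …000000[0]000000…
k=1  q2 h=21  …000000[0]000000…
k=2  q3 h=20  …000000[0]100000…
k=3  q0 h=19  …000000[0]110000…
k=4  q2 h=20  …000000[1]100000…
k=5  q3 h=19  …000000[0]010000…
k=6  q0 h=18  …000000[0]101000…
k=7  q2 h=19  …000000[1]010000…
k=8  q3 h=18  …000000[0]001000…
k=9  q0 h=17  …000000[0]100100…
k=10  q2 h=18  …000000[1]001000…

0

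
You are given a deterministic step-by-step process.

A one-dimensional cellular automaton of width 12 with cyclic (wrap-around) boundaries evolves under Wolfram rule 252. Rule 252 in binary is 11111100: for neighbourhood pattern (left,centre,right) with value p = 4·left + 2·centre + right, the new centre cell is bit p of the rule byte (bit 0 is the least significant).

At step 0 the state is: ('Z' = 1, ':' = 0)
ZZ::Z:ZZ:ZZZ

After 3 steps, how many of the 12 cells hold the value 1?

12

0) ZZ::Z:ZZ:ZZZ
1) ZZZ:ZZZZZZZZ
2) ZZZZZZZZZZZZ
3) ZZZZZZZZZZZZ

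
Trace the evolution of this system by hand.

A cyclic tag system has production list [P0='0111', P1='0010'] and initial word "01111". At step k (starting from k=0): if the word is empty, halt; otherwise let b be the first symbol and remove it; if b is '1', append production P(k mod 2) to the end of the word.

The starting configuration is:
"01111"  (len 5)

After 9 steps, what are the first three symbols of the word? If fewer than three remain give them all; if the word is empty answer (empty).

011

step 0: "01111"  (len 5)
step 1: "1111"  (len 4)
step 2: "1110010"  (len 7)
step 3: "1100100111"  (len 10)
step 4: "1001001110010"  (len 13)
step 5: "0010011100100111"  (len 16)
step 6: "010011100100111"  (len 15)
step 7: "10011100100111"  (len 14)
step 8: "00111001001110010"  (len 17)
step 9: "0111001001110010"  (len 16)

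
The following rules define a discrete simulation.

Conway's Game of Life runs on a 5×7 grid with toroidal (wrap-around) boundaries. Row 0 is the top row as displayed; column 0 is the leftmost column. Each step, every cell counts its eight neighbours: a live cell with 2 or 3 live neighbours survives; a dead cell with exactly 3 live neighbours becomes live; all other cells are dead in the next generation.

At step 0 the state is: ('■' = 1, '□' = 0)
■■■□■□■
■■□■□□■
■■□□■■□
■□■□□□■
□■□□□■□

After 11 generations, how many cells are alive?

t=0: ■■■□■□■
■■□■□□■
■■□□■■□
■□■□□□■
□■□□□■□
t=1: □□□■■□□
□□□■□□□
□□□■■■□
□□■□■□□
□□□■□■□
t=2: □□■■□□□
□□■□□■□
□□■□□■□
□□■□□□□
□□■□□■□
t=3: □■■■■□□
□■■□■□□
□■■■□□□
□■■■□□□
□■■□□□□
t=4: ■□□□■□□
■□□□■□□
■□□□■□□
■□□□□□□
■□□□■□□
t=5: ■■□■■■■
■■□■■■■
■■□□□□■
■■□□□□■
■■□□□□■
t=6: □□□■□□□
□□□■□□□
□□□□■□□
□□■□□■□
□□□□■□□
t=7: □□□■■□□
□□□■■□□
□□□■■□□
□□□■■■□
□□□■■□□
t=8: □□■□□■□
□□■□□■□
□□■□□□□
□□■□□■□
□□■□□□□
t=9: □■■■□□□
□■■■□□□
□■■■□□□
□■■■□□□
□■■■□□□
t=10: ■□□□■□□
■□□□■□□
■□□□■□□
■□□□■□□
■□□□■□□
t=11: ■■□■■■■
■■□■■■■
■■□■■■■
■■□■■■■
■■□■■■■

30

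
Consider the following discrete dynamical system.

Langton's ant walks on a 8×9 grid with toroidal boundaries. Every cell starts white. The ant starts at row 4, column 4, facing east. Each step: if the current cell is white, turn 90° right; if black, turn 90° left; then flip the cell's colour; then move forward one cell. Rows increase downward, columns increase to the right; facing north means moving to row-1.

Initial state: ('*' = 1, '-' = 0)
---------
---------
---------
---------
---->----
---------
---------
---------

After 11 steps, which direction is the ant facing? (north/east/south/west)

north

[0] ---------
---------
---------
---------
---->----
---------
---------
---------
[1] ---------
---------
---------
---------
----*----
----v----
---------
---------
[2] ---------
---------
---------
---------
----*----
---<*----
---------
---------
[3] ---------
---------
---------
---------
---^*----
---**----
---------
---------
[4] ---------
---------
---------
---------
---*>----
---**----
---------
---------
[5] ---------
---------
---------
----^----
---*-----
---**----
---------
---------
[6] ---------
---------
---------
----*>---
---*-----
---**----
---------
---------
[7] ---------
---------
---------
----**---
---*-v---
---**----
---------
---------
[8] ---------
---------
---------
----**---
---*<*---
---**----
---------
---------
[9] ---------
---------
---------
----^*---
---***---
---**----
---------
---------
[10] ---------
---------
---------
---<-*---
---***---
---**----
---------
---------
[11] ---------
---------
---^-----
---*-*---
---***---
---**----
---------
---------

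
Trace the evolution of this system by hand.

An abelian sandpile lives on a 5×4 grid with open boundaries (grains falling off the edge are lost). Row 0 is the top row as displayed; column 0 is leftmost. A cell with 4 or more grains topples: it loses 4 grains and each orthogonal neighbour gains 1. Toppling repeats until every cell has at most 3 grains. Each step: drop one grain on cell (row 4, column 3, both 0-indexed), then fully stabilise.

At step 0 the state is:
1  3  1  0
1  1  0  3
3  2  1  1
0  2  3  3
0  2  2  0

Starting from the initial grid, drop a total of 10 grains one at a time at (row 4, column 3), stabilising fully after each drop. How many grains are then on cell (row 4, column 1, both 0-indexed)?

gen 0: 1  3  1  0
1  1  0  3
3  2  1  1
0  2  3  3
0  2  2  0
gen 1: 1  3  1  0
1  1  0  3
3  2  1  1
0  2  3  3
0  2  2  1
gen 2: 1  3  1  0
1  1  0  3
3  2  1  1
0  2  3  3
0  2  2  2
gen 3: 1  3  1  0
1  1  0  3
3  2  1  1
0  2  3  3
0  2  2  3
gen 4: 1  3  1  0
1  1  0  3
3  2  2  2
0  3  1  1
0  3  0  2
gen 5: 1  3  1  0
1  1  0  3
3  2  2  2
0  3  1  1
0  3  0  3
gen 6: 1  3  1  0
1  1  0  3
3  2  2  2
0  3  1  2
0  3  1  0
gen 7: 1  3  1  0
1  1  0  3
3  2  2  2
0  3  1  2
0  3  1  1
gen 8: 1  3  1  0
1  1  0  3
3  2  2  2
0  3  1  2
0  3  1  2
gen 9: 1  3  1  0
1  1  0  3
3  2  2  2
0  3  1  2
0  3  1  3
gen 10: 1  3  1  0
1  1  0  3
3  2  2  2
0  3  1  3
0  3  2  0

3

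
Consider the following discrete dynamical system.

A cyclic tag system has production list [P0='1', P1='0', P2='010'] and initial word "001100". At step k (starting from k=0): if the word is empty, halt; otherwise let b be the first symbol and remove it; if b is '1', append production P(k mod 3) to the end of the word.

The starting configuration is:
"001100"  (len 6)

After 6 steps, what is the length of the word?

4

t=0: "001100"  (len 6)
t=1: "01100"  (len 5)
t=2: "1100"  (len 4)
t=3: "100010"  (len 6)
t=4: "000101"  (len 6)
t=5: "00101"  (len 5)
t=6: "0101"  (len 4)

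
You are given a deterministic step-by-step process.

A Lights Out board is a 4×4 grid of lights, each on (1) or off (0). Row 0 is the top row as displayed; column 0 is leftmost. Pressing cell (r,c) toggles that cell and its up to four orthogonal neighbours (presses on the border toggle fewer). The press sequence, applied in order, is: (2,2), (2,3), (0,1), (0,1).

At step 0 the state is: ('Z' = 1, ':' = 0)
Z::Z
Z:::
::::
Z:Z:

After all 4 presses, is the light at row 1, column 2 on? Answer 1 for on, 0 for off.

k=0  Z::Z
Z:::
::::
Z:Z:
k=1  Z::Z
Z:Z:
:ZZZ
Z:::
k=2  Z::Z
Z:ZZ
:Z::
Z::Z
k=3  :ZZZ
ZZZZ
:Z::
Z::Z
k=4  Z::Z
Z:ZZ
:Z::
Z::Z

1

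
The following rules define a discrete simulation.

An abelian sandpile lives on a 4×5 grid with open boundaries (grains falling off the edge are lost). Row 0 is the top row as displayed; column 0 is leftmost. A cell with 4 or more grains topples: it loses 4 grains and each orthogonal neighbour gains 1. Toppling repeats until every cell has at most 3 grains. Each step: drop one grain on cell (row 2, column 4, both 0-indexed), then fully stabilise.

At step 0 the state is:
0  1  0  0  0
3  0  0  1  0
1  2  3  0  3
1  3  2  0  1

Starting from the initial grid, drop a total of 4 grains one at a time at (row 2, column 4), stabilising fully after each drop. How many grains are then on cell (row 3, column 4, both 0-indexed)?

0) 0  1  0  0  0
3  0  0  1  0
1  2  3  0  3
1  3  2  0  1
1) 0  1  0  0  0
3  0  0  1  1
1  2  3  1  0
1  3  2  0  2
2) 0  1  0  0  0
3  0  0  1  1
1  2  3  1  1
1  3  2  0  2
3) 0  1  0  0  0
3  0  0  1  1
1  2  3  1  2
1  3  2  0  2
4) 0  1  0  0  0
3  0  0  1  1
1  2  3  1  3
1  3  2  0  2

2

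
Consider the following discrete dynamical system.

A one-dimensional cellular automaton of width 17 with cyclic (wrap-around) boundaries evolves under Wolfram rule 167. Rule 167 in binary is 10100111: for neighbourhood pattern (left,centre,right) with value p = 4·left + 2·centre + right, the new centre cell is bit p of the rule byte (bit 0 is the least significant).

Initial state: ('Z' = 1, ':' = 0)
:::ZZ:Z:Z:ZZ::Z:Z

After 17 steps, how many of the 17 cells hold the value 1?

gen 0: :::ZZ:Z:Z:ZZ::Z:Z
gen 1: :ZZ::ZZZZZ:::ZZZZ
gen 2: Z:::Z:ZZZ::ZZ:ZZ:
gen 3: Z:ZZZZ:Z::Z::Z::Z
gen 4: :Z:ZZ:ZZ:ZZ:ZZ:Z:
gen 5: ZZZ::Z::Z::Z::ZZ:
gen 6: :Z::ZZ:ZZ:ZZ:Z::Z
gen 7: ZZ:Z::Z::Z::ZZ:ZZ
gen 8: Z:ZZ:ZZ:ZZ:Z::Z:Z
gen 9: :Z::Z::Z::ZZ:ZZZ:
gen 10: ZZ:ZZ:ZZ:Z::Z:Z::
gen 11: ::Z::Z::ZZ:ZZZZ:Z
gen 12: :ZZ:ZZ:Z::Z:ZZ:ZZ
gen 13: Z::Z::ZZ:ZZZ::Z::
gen 14: Z:ZZ:Z::Z:Z::ZZ:Z
gen 15: :Z::ZZ:ZZZZ:Z::Z:
gen 16: ZZ:Z::Z:ZZ:ZZ:ZZ:
gen 17: ::ZZ:ZZZ::Z::Z::Z

8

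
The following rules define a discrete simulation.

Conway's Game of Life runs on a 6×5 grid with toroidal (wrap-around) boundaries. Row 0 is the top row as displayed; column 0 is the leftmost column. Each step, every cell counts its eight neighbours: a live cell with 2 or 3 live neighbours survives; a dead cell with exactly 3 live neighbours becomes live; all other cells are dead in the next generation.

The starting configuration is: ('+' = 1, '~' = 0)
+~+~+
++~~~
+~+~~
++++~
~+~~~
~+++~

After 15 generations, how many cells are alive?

k=0  +~+~+
++~~~
+~+~~
++++~
~+~~~
~+++~
k=1  ~~~~+
~~++~
~~~+~
+~~++
~~~~+
~~~++
k=2  ~~+~+
~~+++
~~~~~
+~~+~
~~~~~
+~~++
k=3  ~++~~
~~+~+
~~+~~
~~~~~
+~~+~
+~~++
k=4  ~++~~
~~+~~
~~~+~
~~~~~
+~~+~
+~~+~
k=5  ~+++~
~+++~
~~~~~
~~~~+
~~~~~
+~~+~
k=6  +~~~~
~+~+~
~~++~
~~~~~
~~~~+
~+~++
k=7  ++~+~
~+~++
~~++~
~~~+~
+~~++
~~~++
k=8  ~+~~~
~+~~~
~~~~~
~~~~~
+~+~~
~+~~~
k=9  +++~~
~~~~~
~~~~~
~~~~~
~+~~~
+++~~
k=10  +~+~~
~+~~~
~~~~~
~~~~~
+++~~
~~~~~
k=11  ~+~~~
~+~~~
~~~~~
~+~~~
~+~~~
+~+~~
k=12  +++~~
~~~~~
~~~~~
~~~~~
+++~~
+~+~~
k=13  +~+~~
~+~~~
~~~~~
~+~~~
+~+~~
~~~++
k=14  +++++
~+~~~
~~~~~
~+~~~
+++++
+~+++
k=15  ~~~~~
~+~++
~~~~~
~+~++
~~~~~
~~~~~

6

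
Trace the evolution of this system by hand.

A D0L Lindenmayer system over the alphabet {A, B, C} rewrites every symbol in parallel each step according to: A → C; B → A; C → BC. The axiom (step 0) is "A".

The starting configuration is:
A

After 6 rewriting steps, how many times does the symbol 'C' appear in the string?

0) A
1) C
2) BC
3) ABC
4) CABC
5) BCCABC
6) ABCBCCABC

4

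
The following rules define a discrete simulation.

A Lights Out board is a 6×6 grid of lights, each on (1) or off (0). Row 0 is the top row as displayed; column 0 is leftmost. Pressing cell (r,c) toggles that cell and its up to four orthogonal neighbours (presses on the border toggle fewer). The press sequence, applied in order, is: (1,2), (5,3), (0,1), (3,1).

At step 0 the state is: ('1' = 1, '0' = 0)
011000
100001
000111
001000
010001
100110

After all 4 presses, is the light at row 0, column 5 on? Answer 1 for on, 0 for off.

0

t=0: 011000
100001
000111
001000
010001
100110
t=1: 010000
111101
001111
001000
010001
100110
t=2: 010000
111101
001111
001000
010101
101000
t=3: 101000
101101
001111
001000
010101
101000
t=4: 101000
101101
011111
110000
000101
101000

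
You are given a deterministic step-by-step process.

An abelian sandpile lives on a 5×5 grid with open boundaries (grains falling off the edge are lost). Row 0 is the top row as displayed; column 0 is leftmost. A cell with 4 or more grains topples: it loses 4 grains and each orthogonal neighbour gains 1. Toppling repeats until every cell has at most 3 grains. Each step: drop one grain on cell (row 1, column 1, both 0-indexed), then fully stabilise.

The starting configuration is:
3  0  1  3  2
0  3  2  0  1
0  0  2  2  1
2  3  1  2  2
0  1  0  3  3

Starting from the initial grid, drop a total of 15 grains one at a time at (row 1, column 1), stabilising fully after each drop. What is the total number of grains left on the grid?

k=0  3  0  1  3  2
0  3  2  0  1
0  0  2  2  1
2  3  1  2  2
0  1  0  3  3
k=1  3  1  1  3  2
1  0  3  0  1
0  1  2  2  1
2  3  1  2  2
0  1  0  3  3
k=2  3  1  1  3  2
1  1  3  0  1
0  1  2  2  1
2  3  1  2  2
0  1  0  3  3
k=3  3  1  1  3  2
1  2  3  0  1
0  1  2  2  1
2  3  1  2  2
0  1  0  3  3
k=4  3  1  1  3  2
1  3  3  0  1
0  1  2  2  1
2  3  1  2  2
0  1  0  3  3
k=5  3  2  2  3  2
2  1  0  1  1
0  2  3  2  1
2  3  1  2  2
0  1  0  3  3
k=6  3  2  2  3  2
2  2  0  1  1
0  2  3  2  1
2  3  1  2  2
0  1  0  3  3
k=7  3  2  2  3  2
2  3  0  1  1
0  2  3  2  1
2  3  1  2  2
0  1  0  3  3
k=8  3  3  2  3  2
3  0  1  1  1
0  3  3  2  1
2  3  1  2  2
0  1  0  3  3
k=9  3  3  2  3  2
3  1  1  1  1
0  3  3  2  1
2  3  1  2  2
0  1  0  3  3
k=10  3  3  2  3  2
3  2  1  1  1
0  3  3  2  1
2  3  1  2  2
0  1  0  3  3
k=11  3  3  2  3  2
3  3  1  1  1
0  3  3  2  1
2  3  1  2  2
0  1  0  3  3
k=12  1  1  3  3  2
1  3  3  1  1
2  2  0  3  1
3  0  3  2  2
0  2  0  3  3
k=13  1  3  1  0  3
2  1  1  3  1
2  3  1  3  1
3  0  3  2  2
0  2  0  3  3
k=14  1  3  1  0  3
2  2  1  3  1
2  3  1  3  1
3  0  3  2  2
0  2  0  3  3
k=15  1  3  1  0  3
2  3  1  3  1
2  3  1  3  1
3  0  3  2  2
0  2  0  3  3

46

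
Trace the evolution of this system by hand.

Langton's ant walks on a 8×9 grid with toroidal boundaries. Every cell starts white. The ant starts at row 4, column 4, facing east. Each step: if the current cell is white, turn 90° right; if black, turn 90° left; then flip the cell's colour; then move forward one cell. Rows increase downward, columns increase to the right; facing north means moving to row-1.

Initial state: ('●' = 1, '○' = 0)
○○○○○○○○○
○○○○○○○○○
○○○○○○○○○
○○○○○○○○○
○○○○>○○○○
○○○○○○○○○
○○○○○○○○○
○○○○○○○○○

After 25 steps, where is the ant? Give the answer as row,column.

step 0: ○○○○○○○○○
○○○○○○○○○
○○○○○○○○○
○○○○○○○○○
○○○○>○○○○
○○○○○○○○○
○○○○○○○○○
○○○○○○○○○
step 1: ○○○○○○○○○
○○○○○○○○○
○○○○○○○○○
○○○○○○○○○
○○○○●○○○○
○○○○v○○○○
○○○○○○○○○
○○○○○○○○○
step 2: ○○○○○○○○○
○○○○○○○○○
○○○○○○○○○
○○○○○○○○○
○○○○●○○○○
○○○<●○○○○
○○○○○○○○○
○○○○○○○○○
step 3: ○○○○○○○○○
○○○○○○○○○
○○○○○○○○○
○○○○○○○○○
○○○^●○○○○
○○○●●○○○○
○○○○○○○○○
○○○○○○○○○
step 4: ○○○○○○○○○
○○○○○○○○○
○○○○○○○○○
○○○○○○○○○
○○○●>○○○○
○○○●●○○○○
○○○○○○○○○
○○○○○○○○○
step 5: ○○○○○○○○○
○○○○○○○○○
○○○○○○○○○
○○○○^○○○○
○○○●○○○○○
○○○●●○○○○
○○○○○○○○○
○○○○○○○○○
step 6: ○○○○○○○○○
○○○○○○○○○
○○○○○○○○○
○○○○●>○○○
○○○●○○○○○
○○○●●○○○○
○○○○○○○○○
○○○○○○○○○
step 7: ○○○○○○○○○
○○○○○○○○○
○○○○○○○○○
○○○○●●○○○
○○○●○v○○○
○○○●●○○○○
○○○○○○○○○
○○○○○○○○○
step 8: ○○○○○○○○○
○○○○○○○○○
○○○○○○○○○
○○○○●●○○○
○○○●<●○○○
○○○●●○○○○
○○○○○○○○○
○○○○○○○○○
step 9: ○○○○○○○○○
○○○○○○○○○
○○○○○○○○○
○○○○^●○○○
○○○●●●○○○
○○○●●○○○○
○○○○○○○○○
○○○○○○○○○
step 10: ○○○○○○○○○
○○○○○○○○○
○○○○○○○○○
○○○<○●○○○
○○○●●●○○○
○○○●●○○○○
○○○○○○○○○
○○○○○○○○○
step 11: ○○○○○○○○○
○○○○○○○○○
○○○^○○○○○
○○○●○●○○○
○○○●●●○○○
○○○●●○○○○
○○○○○○○○○
○○○○○○○○○
step 12: ○○○○○○○○○
○○○○○○○○○
○○○●>○○○○
○○○●○●○○○
○○○●●●○○○
○○○●●○○○○
○○○○○○○○○
○○○○○○○○○
step 13: ○○○○○○○○○
○○○○○○○○○
○○○●●○○○○
○○○●v●○○○
○○○●●●○○○
○○○●●○○○○
○○○○○○○○○
○○○○○○○○○
step 14: ○○○○○○○○○
○○○○○○○○○
○○○●●○○○○
○○○<●●○○○
○○○●●●○○○
○○○●●○○○○
○○○○○○○○○
○○○○○○○○○
step 15: ○○○○○○○○○
○○○○○○○○○
○○○●●○○○○
○○○○●●○○○
○○○v●●○○○
○○○●●○○○○
○○○○○○○○○
○○○○○○○○○
step 16: ○○○○○○○○○
○○○○○○○○○
○○○●●○○○○
○○○○●●○○○
○○○○>●○○○
○○○●●○○○○
○○○○○○○○○
○○○○○○○○○
step 17: ○○○○○○○○○
○○○○○○○○○
○○○●●○○○○
○○○○^●○○○
○○○○○●○○○
○○○●●○○○○
○○○○○○○○○
○○○○○○○○○
step 18: ○○○○○○○○○
○○○○○○○○○
○○○●●○○○○
○○○<○●○○○
○○○○○●○○○
○○○●●○○○○
○○○○○○○○○
○○○○○○○○○
step 19: ○○○○○○○○○
○○○○○○○○○
○○○^●○○○○
○○○●○●○○○
○○○○○●○○○
○○○●●○○○○
○○○○○○○○○
○○○○○○○○○
step 20: ○○○○○○○○○
○○○○○○○○○
○○<○●○○○○
○○○●○●○○○
○○○○○●○○○
○○○●●○○○○
○○○○○○○○○
○○○○○○○○○
step 21: ○○○○○○○○○
○○^○○○○○○
○○●○●○○○○
○○○●○●○○○
○○○○○●○○○
○○○●●○○○○
○○○○○○○○○
○○○○○○○○○
step 22: ○○○○○○○○○
○○●>○○○○○
○○●○●○○○○
○○○●○●○○○
○○○○○●○○○
○○○●●○○○○
○○○○○○○○○
○○○○○○○○○
step 23: ○○○○○○○○○
○○●●○○○○○
○○●v●○○○○
○○○●○●○○○
○○○○○●○○○
○○○●●○○○○
○○○○○○○○○
○○○○○○○○○
step 24: ○○○○○○○○○
○○●●○○○○○
○○<●●○○○○
○○○●○●○○○
○○○○○●○○○
○○○●●○○○○
○○○○○○○○○
○○○○○○○○○
step 25: ○○○○○○○○○
○○●●○○○○○
○○○●●○○○○
○○v●○●○○○
○○○○○●○○○
○○○●●○○○○
○○○○○○○○○
○○○○○○○○○

3,2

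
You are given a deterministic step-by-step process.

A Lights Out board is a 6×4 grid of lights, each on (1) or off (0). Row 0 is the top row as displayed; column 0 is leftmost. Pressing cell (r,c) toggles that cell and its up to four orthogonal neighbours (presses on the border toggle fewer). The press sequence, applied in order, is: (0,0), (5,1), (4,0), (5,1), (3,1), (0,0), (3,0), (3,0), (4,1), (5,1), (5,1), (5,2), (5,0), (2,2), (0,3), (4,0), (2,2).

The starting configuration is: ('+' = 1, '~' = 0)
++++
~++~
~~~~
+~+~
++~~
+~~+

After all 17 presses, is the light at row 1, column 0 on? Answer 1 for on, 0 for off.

0

[0] ++++
~++~
~~~~
+~+~
++~~
+~~+
[1] ~~++
+++~
~~~~
+~+~
++~~
+~~+
[2] ~~++
+++~
~~~~
+~+~
+~~~
~+++
[3] ~~++
+++~
~~~~
~~+~
~+~~
++++
[4] ~~++
+++~
~~~~
~~+~
~~~~
~~~+
[5] ~~++
+++~
~+~~
++~~
~+~~
~~~+
[6] ++++
~++~
~+~~
++~~
~+~~
~~~+
[7] ++++
~++~
++~~
~~~~
++~~
~~~+
[8] ++++
~++~
~+~~
++~~
~+~~
~~~+
[9] ++++
~++~
~+~~
+~~~
+~+~
~+~+
[10] ++++
~++~
~+~~
+~~~
+++~
+~++
[11] ++++
~++~
~+~~
+~~~
+~+~
~+~+
[12] ++++
~++~
~+~~
+~~~
+~~~
~~+~
[13] ++++
~++~
~+~~
+~~~
~~~~
+++~
[14] ++++
~+~~
~~++
+~+~
~~~~
+++~
[15] ++~~
~+~+
~~++
+~+~
~~~~
+++~
[16] ++~~
~+~+
~~++
~~+~
++~~
~++~
[17] ++~~
~+++
~+~~
~~~~
++~~
~++~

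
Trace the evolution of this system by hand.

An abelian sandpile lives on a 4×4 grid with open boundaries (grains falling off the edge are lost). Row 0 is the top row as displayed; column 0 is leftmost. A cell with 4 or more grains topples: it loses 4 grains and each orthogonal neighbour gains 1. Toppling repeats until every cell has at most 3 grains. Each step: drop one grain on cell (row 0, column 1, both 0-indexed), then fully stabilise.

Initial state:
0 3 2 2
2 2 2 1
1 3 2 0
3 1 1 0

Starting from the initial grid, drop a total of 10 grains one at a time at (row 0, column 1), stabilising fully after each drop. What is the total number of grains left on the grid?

31

0) 0 3 2 2
2 2 2 1
1 3 2 0
3 1 1 0
1) 1 0 3 2
2 3 2 1
1 3 2 0
3 1 1 0
2) 1 1 3 2
2 3 2 1
1 3 2 0
3 1 1 0
3) 1 2 3 2
2 3 2 1
1 3 2 0
3 1 1 0
4) 1 3 3 2
2 3 2 1
1 3 2 0
3 1 1 0
5) 2 2 1 3
3 2 1 2
2 1 0 1
3 2 2 0
6) 2 3 1 3
3 2 1 2
2 1 0 1
3 2 2 0
7) 3 0 2 3
3 3 1 2
2 1 0 1
3 2 2 0
8) 3 1 2 3
3 3 1 2
2 1 0 1
3 2 2 0
9) 3 2 2 3
3 3 1 2
2 1 0 1
3 2 2 0
10) 3 3 2 3
3 3 1 2
2 1 0 1
3 2 2 0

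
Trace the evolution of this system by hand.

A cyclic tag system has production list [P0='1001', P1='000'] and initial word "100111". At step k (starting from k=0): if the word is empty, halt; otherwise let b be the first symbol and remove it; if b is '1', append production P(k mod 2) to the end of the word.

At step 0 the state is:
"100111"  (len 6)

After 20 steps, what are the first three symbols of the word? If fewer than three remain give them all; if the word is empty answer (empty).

100

step 0: "100111"  (len 6)
step 1: "001111001"  (len 9)
step 2: "01111001"  (len 8)
step 3: "1111001"  (len 7)
step 4: "111001000"  (len 9)
step 5: "110010001001"  (len 12)
step 6: "10010001001000"  (len 14)
step 7: "00100010010001001"  (len 17)
step 8: "0100010010001001"  (len 16)
step 9: "100010010001001"  (len 15)
step 10: "00010010001001000"  (len 17)
step 11: "0010010001001000"  (len 16)
step 12: "010010001001000"  (len 15)
step 13: "10010001001000"  (len 14)
step 14: "0010001001000000"  (len 16)
step 15: "010001001000000"  (len 15)
step 16: "10001001000000"  (len 14)
step 17: "00010010000001001"  (len 17)
step 18: "0010010000001001"  (len 16)
step 19: "010010000001001"  (len 15)
step 20: "10010000001001"  (len 14)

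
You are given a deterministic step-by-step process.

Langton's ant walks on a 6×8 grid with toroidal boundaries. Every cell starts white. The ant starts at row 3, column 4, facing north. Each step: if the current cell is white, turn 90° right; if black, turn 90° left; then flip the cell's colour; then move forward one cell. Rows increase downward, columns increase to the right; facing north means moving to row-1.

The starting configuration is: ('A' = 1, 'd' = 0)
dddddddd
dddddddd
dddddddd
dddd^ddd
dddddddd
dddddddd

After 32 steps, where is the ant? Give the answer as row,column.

k=0  dddddddd
dddddddd
dddddddd
dddd^ddd
dddddddd
dddddddd
k=1  dddddddd
dddddddd
dddddddd
ddddA>dd
dddddddd
dddddddd
k=2  dddddddd
dddddddd
dddddddd
ddddAAdd
dddddvdd
dddddddd
k=3  dddddddd
dddddddd
dddddddd
ddddAAdd
dddd<Add
dddddddd
k=4  dddddddd
dddddddd
dddddddd
dddd^Add
ddddAAdd
dddddddd
k=5  dddddddd
dddddddd
dddddddd
ddd<dAdd
ddddAAdd
dddddddd
k=6  dddddddd
dddddddd
ddd^dddd
dddAdAdd
ddddAAdd
dddddddd
k=7  dddddddd
dddddddd
dddA>ddd
dddAdAdd
ddddAAdd
dddddddd
k=8  dddddddd
dddddddd
dddAAddd
dddAvAdd
ddddAAdd
dddddddd
k=9  dddddddd
dddddddd
dddAAddd
ddd<AAdd
ddddAAdd
dddddddd
k=10  dddddddd
dddddddd
dddAAddd
ddddAAdd
dddvAAdd
dddddddd
k=11  dddddddd
dddddddd
dddAAddd
ddddAAdd
dd<AAAdd
dddddddd
k=12  dddddddd
dddddddd
dddAAddd
dd^dAAdd
ddAAAAdd
dddddddd
k=13  dddddddd
dddddddd
dddAAddd
ddA>AAdd
ddAAAAdd
dddddddd
k=14  dddddddd
dddddddd
dddAAddd
ddAAAAdd
ddAvAAdd
dddddddd
k=15  dddddddd
dddddddd
dddAAddd
ddAAAAdd
ddAd>Add
dddddddd
k=16  dddddddd
dddddddd
dddAAddd
ddAA^Add
ddAddAdd
dddddddd
k=17  dddddddd
dddddddd
dddAAddd
ddA<dAdd
ddAddAdd
dddddddd
k=18  dddddddd
dddddddd
dddAAddd
ddAddAdd
ddAvdAdd
dddddddd
k=19  dddddddd
dddddddd
dddAAddd
ddAddAdd
dd<AdAdd
dddddddd
k=20  dddddddd
dddddddd
dddAAddd
ddAddAdd
dddAdAdd
ddvddddd
k=21  dddddddd
dddddddd
dddAAddd
ddAddAdd
dddAdAdd
d<Addddd
k=22  dddddddd
dddddddd
dddAAddd
ddAddAdd
d^dAdAdd
dAAddddd
k=23  dddddddd
dddddddd
dddAAddd
ddAddAdd
dA>AdAdd
dAAddddd
k=24  dddddddd
dddddddd
dddAAddd
ddAddAdd
dAAAdAdd
dAvddddd
k=25  dddddddd
dddddddd
dddAAddd
ddAddAdd
dAAAdAdd
dAd>dddd
k=26  dddvdddd
dddddddd
dddAAddd
ddAddAdd
dAAAdAdd
dAdAdddd
k=27  dd<Adddd
dddddddd
dddAAddd
ddAddAdd
dAAAdAdd
dAdAdddd
k=28  ddAAdddd
dddddddd
dddAAddd
ddAddAdd
dAAAdAdd
dA^Adddd
k=29  ddAAdddd
dddddddd
dddAAddd
ddAddAdd
dAAAdAdd
dAA>dddd
k=30  ddAAdddd
dddddddd
dddAAddd
ddAddAdd
dAA^dAdd
dAAddddd
k=31  ddAAdddd
dddddddd
dddAAddd
ddAddAdd
dA<ddAdd
dAAddddd
k=32  ddAAdddd
dddddddd
dddAAddd
ddAddAdd
dAdddAdd
dAvddddd

5,2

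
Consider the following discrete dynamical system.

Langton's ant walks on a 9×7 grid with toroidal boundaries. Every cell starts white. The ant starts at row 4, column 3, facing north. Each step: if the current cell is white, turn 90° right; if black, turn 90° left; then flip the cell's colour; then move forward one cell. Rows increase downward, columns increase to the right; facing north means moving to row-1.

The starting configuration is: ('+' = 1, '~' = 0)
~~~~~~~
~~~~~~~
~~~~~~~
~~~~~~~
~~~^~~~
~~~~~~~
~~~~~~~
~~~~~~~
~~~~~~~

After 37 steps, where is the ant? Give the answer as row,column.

step 0: ~~~~~~~
~~~~~~~
~~~~~~~
~~~~~~~
~~~^~~~
~~~~~~~
~~~~~~~
~~~~~~~
~~~~~~~
step 1: ~~~~~~~
~~~~~~~
~~~~~~~
~~~~~~~
~~~+>~~
~~~~~~~
~~~~~~~
~~~~~~~
~~~~~~~
step 2: ~~~~~~~
~~~~~~~
~~~~~~~
~~~~~~~
~~~++~~
~~~~v~~
~~~~~~~
~~~~~~~
~~~~~~~
step 3: ~~~~~~~
~~~~~~~
~~~~~~~
~~~~~~~
~~~++~~
~~~<+~~
~~~~~~~
~~~~~~~
~~~~~~~
step 4: ~~~~~~~
~~~~~~~
~~~~~~~
~~~~~~~
~~~^+~~
~~~++~~
~~~~~~~
~~~~~~~
~~~~~~~
step 5: ~~~~~~~
~~~~~~~
~~~~~~~
~~~~~~~
~~<~+~~
~~~++~~
~~~~~~~
~~~~~~~
~~~~~~~
step 6: ~~~~~~~
~~~~~~~
~~~~~~~
~~^~~~~
~~+~+~~
~~~++~~
~~~~~~~
~~~~~~~
~~~~~~~
step 7: ~~~~~~~
~~~~~~~
~~~~~~~
~~+>~~~
~~+~+~~
~~~++~~
~~~~~~~
~~~~~~~
~~~~~~~
step 8: ~~~~~~~
~~~~~~~
~~~~~~~
~~++~~~
~~+v+~~
~~~++~~
~~~~~~~
~~~~~~~
~~~~~~~
step 9: ~~~~~~~
~~~~~~~
~~~~~~~
~~++~~~
~~<++~~
~~~++~~
~~~~~~~
~~~~~~~
~~~~~~~
step 10: ~~~~~~~
~~~~~~~
~~~~~~~
~~++~~~
~~~++~~
~~v++~~
~~~~~~~
~~~~~~~
~~~~~~~
step 11: ~~~~~~~
~~~~~~~
~~~~~~~
~~++~~~
~~~++~~
~<+++~~
~~~~~~~
~~~~~~~
~~~~~~~
step 12: ~~~~~~~
~~~~~~~
~~~~~~~
~~++~~~
~^~++~~
~++++~~
~~~~~~~
~~~~~~~
~~~~~~~
step 13: ~~~~~~~
~~~~~~~
~~~~~~~
~~++~~~
~+>++~~
~++++~~
~~~~~~~
~~~~~~~
~~~~~~~
step 14: ~~~~~~~
~~~~~~~
~~~~~~~
~~++~~~
~++++~~
~+v++~~
~~~~~~~
~~~~~~~
~~~~~~~
step 15: ~~~~~~~
~~~~~~~
~~~~~~~
~~++~~~
~++++~~
~+~>+~~
~~~~~~~
~~~~~~~
~~~~~~~
step 16: ~~~~~~~
~~~~~~~
~~~~~~~
~~++~~~
~++^+~~
~+~~+~~
~~~~~~~
~~~~~~~
~~~~~~~
step 17: ~~~~~~~
~~~~~~~
~~~~~~~
~~++~~~
~+<~+~~
~+~~+~~
~~~~~~~
~~~~~~~
~~~~~~~
step 18: ~~~~~~~
~~~~~~~
~~~~~~~
~~++~~~
~+~~+~~
~+v~+~~
~~~~~~~
~~~~~~~
~~~~~~~
step 19: ~~~~~~~
~~~~~~~
~~~~~~~
~~++~~~
~+~~+~~
~<+~+~~
~~~~~~~
~~~~~~~
~~~~~~~
step 20: ~~~~~~~
~~~~~~~
~~~~~~~
~~++~~~
~+~~+~~
~~+~+~~
~v~~~~~
~~~~~~~
~~~~~~~
step 21: ~~~~~~~
~~~~~~~
~~~~~~~
~~++~~~
~+~~+~~
~~+~+~~
<+~~~~~
~~~~~~~
~~~~~~~
step 22: ~~~~~~~
~~~~~~~
~~~~~~~
~~++~~~
~+~~+~~
^~+~+~~
++~~~~~
~~~~~~~
~~~~~~~
step 23: ~~~~~~~
~~~~~~~
~~~~~~~
~~++~~~
~+~~+~~
+>+~+~~
++~~~~~
~~~~~~~
~~~~~~~
step 24: ~~~~~~~
~~~~~~~
~~~~~~~
~~++~~~
~+~~+~~
+++~+~~
+v~~~~~
~~~~~~~
~~~~~~~
step 25: ~~~~~~~
~~~~~~~
~~~~~~~
~~++~~~
~+~~+~~
+++~+~~
+~>~~~~
~~~~~~~
~~~~~~~
step 26: ~~~~~~~
~~~~~~~
~~~~~~~
~~++~~~
~+~~+~~
+++~+~~
+~+~~~~
~~v~~~~
~~~~~~~
step 27: ~~~~~~~
~~~~~~~
~~~~~~~
~~++~~~
~+~~+~~
+++~+~~
+~+~~~~
~<+~~~~
~~~~~~~
step 28: ~~~~~~~
~~~~~~~
~~~~~~~
~~++~~~
~+~~+~~
+++~+~~
+^+~~~~
~++~~~~
~~~~~~~
step 29: ~~~~~~~
~~~~~~~
~~~~~~~
~~++~~~
~+~~+~~
+++~+~~
++>~~~~
~++~~~~
~~~~~~~
step 30: ~~~~~~~
~~~~~~~
~~~~~~~
~~++~~~
~+~~+~~
++^~+~~
++~~~~~
~++~~~~
~~~~~~~
step 31: ~~~~~~~
~~~~~~~
~~~~~~~
~~++~~~
~+~~+~~
+<~~+~~
++~~~~~
~++~~~~
~~~~~~~
step 32: ~~~~~~~
~~~~~~~
~~~~~~~
~~++~~~
~+~~+~~
+~~~+~~
+v~~~~~
~++~~~~
~~~~~~~
step 33: ~~~~~~~
~~~~~~~
~~~~~~~
~~++~~~
~+~~+~~
+~~~+~~
+~>~~~~
~++~~~~
~~~~~~~
step 34: ~~~~~~~
~~~~~~~
~~~~~~~
~~++~~~
~+~~+~~
+~~~+~~
+~+~~~~
~+v~~~~
~~~~~~~
step 35: ~~~~~~~
~~~~~~~
~~~~~~~
~~++~~~
~+~~+~~
+~~~+~~
+~+~~~~
~+~>~~~
~~~~~~~
step 36: ~~~~~~~
~~~~~~~
~~~~~~~
~~++~~~
~+~~+~~
+~~~+~~
+~+~~~~
~+~+~~~
~~~v~~~
step 37: ~~~~~~~
~~~~~~~
~~~~~~~
~~++~~~
~+~~+~~
+~~~+~~
+~+~~~~
~+~+~~~
~~<+~~~

8,2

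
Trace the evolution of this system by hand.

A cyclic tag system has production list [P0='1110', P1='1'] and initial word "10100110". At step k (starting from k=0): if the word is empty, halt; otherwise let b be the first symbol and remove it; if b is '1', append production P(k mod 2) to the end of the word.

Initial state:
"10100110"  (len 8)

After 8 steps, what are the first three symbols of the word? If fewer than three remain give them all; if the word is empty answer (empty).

[0] "10100110"  (len 8)
[1] "01001101110"  (len 11)
[2] "1001101110"  (len 10)
[3] "0011011101110"  (len 13)
[4] "011011101110"  (len 12)
[5] "11011101110"  (len 11)
[6] "10111011101"  (len 11)
[7] "01110111011110"  (len 14)
[8] "1110111011110"  (len 13)

111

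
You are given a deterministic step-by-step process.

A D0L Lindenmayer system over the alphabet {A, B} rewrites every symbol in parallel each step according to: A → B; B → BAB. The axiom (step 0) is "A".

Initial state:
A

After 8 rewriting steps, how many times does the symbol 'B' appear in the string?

408

[0] A
[1] B
[2] BAB
[3] BABBBAB
[4] BABBBABBABBABBBAB
[5] BABBBABBABBABBBABBABBBABBABBBABBABBABBBAB
[6] BABBBABBABBABBBABBABBBABBABBBABBABBABBBABBABBBABBABBABBBABBABBBABBABBABBBABBABBBABBABBBABBABBABBBAB
[7] BABBBABBABBABBBABBABBBABBABBBABBABBABBBABBABBBABBABBABBBAB…BABBBABBABBABBBABBABBBABBABBABBBABBABBBABBABBBABBABBABBBAB  (len 239)
[8] BABBBABBABBABBBABBABBBABBABBBABBABBABBBABBABBBABBABBABBBAB…BABBBABBABBABBBABBABBBABBABBABBBABBABBBABBABBBABBABBABBBAB  (len 577)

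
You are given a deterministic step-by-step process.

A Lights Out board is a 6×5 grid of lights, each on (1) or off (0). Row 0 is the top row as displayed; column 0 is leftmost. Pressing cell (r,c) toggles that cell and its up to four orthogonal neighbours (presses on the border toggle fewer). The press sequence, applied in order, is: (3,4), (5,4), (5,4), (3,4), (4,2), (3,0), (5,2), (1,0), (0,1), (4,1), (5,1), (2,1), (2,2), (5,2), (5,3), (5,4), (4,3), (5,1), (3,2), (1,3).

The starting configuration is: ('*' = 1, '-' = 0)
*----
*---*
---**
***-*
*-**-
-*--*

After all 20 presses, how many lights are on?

16

gen 0: *----
*---*
---**
***-*
*-**-
-*--*
gen 1: *----
*---*
---*-
****-
*-***
-*--*
gen 2: *----
*---*
---*-
****-
*-**-
-*-*-
gen 3: *----
*---*
---*-
****-
*-***
-*--*
gen 4: *----
*---*
---**
***-*
*-**-
-*--*
gen 5: *----
*---*
---**
**--*
**---
-**-*
gen 6: *----
*---*
*--**
----*
-*---
-**-*
gen 7: *----
*---*
*--**
----*
-**--
---**
gen 8: -----
-*--*
---**
----*
-**--
---**
gen 9: ***--
----*
---**
----*
-**--
---**
gen 10: ***--
----*
---**
-*--*
*----
-*-**
gen 11: ***--
----*
---**
-*--*
**---
*-***
gen 12: ***--
-*--*
*****
----*
**---
*-***
gen 13: ***--
-**-*
*---*
--*-*
**---
*-***
gen 14: ***--
-**-*
*---*
--*-*
***--
**--*
gen 15: ***--
-**-*
*---*
--*-*
****-
****-
gen 16: ***--
-**-*
*---*
--*-*
*****
***-*
gen 17: ***--
-**-*
*---*
--***
**---
*****
gen 18: ***--
-**-*
*---*
--***
*----
---**
gen 19: ***--
-**-*
*-*-*
-*--*
*-*--
---**
gen 20: ****-
-*-*-
*-***
-*--*
*-*--
---**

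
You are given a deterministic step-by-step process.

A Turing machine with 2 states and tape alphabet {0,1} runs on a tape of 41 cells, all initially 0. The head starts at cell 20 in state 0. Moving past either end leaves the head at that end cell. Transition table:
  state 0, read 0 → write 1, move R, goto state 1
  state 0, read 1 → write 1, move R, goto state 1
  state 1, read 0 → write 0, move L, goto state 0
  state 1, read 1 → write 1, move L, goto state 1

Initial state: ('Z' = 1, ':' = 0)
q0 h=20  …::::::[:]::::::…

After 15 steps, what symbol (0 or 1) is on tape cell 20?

1

[0] q0 h=20  …::::::[:]::::::…
[1] q1 h=21  …:::::Z[:]::::::…
[2] q0 h=20  …::::::[Z]::::::…
[3] q1 h=21  …:::::Z[:]::::::…
[4] q0 h=20  …::::::[Z]::::::…
[5] q1 h=21  …:::::Z[:]::::::…
[6] q0 h=20  …::::::[Z]::::::…
[7] q1 h=21  …:::::Z[:]::::::…
[8] q0 h=20  …::::::[Z]::::::…
[9] q1 h=21  …:::::Z[:]::::::…
[10] q0 h=20  …::::::[Z]::::::…
[11] q1 h=21  …:::::Z[:]::::::…
[12] q0 h=20  …::::::[Z]::::::…
[13] q1 h=21  …:::::Z[:]::::::…
[14] q0 h=20  …::::::[Z]::::::…
[15] q1 h=21  …:::::Z[:]::::::…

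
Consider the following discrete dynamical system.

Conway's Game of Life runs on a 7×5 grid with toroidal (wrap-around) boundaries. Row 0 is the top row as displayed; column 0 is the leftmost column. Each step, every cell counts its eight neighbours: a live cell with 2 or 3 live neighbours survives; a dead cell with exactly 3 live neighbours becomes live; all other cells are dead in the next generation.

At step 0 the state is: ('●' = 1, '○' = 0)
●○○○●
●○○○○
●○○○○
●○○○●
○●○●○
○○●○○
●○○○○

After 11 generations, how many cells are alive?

11

k=0  ●○○○●
●○○○○
●○○○○
●○○○●
○●○●○
○○●○○
●○○○○
k=1  ●●○○●
●●○○○
●●○○○
●●○○●
●●●●●
○●●○○
●●○○●
k=2  ○○●○○
○○●○○
○○●○○
○○○○○
○○○○○
○○○○○
○○○●●
k=3  ○○●○○
○●●●○
○○○○○
○○○○○
○○○○○
○○○○○
○○○●○
k=4  ○●○○○
○●●●○
○○●○○
○○○○○
○○○○○
○○○○○
○○○○○
k=5  ○●○○○
○●○●○
○●●●○
○○○○○
○○○○○
○○○○○
○○○○○
k=6  ○○●○○
●●○●○
○●○●○
○○●○○
○○○○○
○○○○○
○○○○○
k=7  ○●●○○
●●○●●
●●○●●
○○●○○
○○○○○
○○○○○
○○○○○
k=8  ○●●●●
○○○○○
○○○○○
●●●●●
○○○○○
○○○○○
○○○○○
k=9  ○○●●○
○○●●○
●●●●●
●●●●●
●●●●●
○○○○○
○○●●○
k=10  ○●○○●
●○○○○
○○○○○
○○○○○
○○○○○
●○○○○
○○●●○
k=11  ●●●●●
●○○○○
○○○○○
○○○○○
○○○○○
○○○○○
●●●●●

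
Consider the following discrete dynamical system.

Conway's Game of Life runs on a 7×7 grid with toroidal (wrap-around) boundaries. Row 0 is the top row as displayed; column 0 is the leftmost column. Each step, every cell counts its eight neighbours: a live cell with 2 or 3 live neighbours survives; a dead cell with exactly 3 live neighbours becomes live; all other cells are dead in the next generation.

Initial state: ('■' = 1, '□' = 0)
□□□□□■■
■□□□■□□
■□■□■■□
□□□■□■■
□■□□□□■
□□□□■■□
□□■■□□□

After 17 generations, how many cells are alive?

11

gen 0: □□□□□■■
■□□□■□□
■□■□■■□
□□□■□■■
□■□□□□■
□□□□■■□
□□■■□□□
gen 1: □□□■■■■
■■□■■□□
■■□□□□□
□■■■□□□
■□□□□□■
□□■■■■□
□□□■□□■
gen 2: □□□□□□■
□■□■□□□
□□□□■□□
□□■□□□■
■□□□□■■
■□■■■■□
□□□□□□■
gen 3: ■□□□□□□
□□□□□□□
□□■■□□□
■□□□□□■
■□■□□□□
■■□■■□□
■□□■■□■
gen 4: ■□□□□□■
□□□□□□□
□□□□□□□
■□■■□□■
□□■■□□□
□□□□■■□
□□■■■■■
gen 5: ■□□■■□■
□□□□□□□
□□□□□□□
□■■■□□□
□■■□□■■
□□□□□□■
■□□■□□□
gen 6: ■□□■■□■
□□□□□□□
□□■□□□□
■■□■□□□
□■□■□■■
□■■□□■■
■□□■■■□
gen 7: ■□□■□□■
□□□■□□□
□■■□□□□
■■□■■□■
□□□■□■□
□■□□□□□
□□□□□□□
gen 8: □□□□□□□
■■□■□□□
□■□□■□□
■■□■■■■
□■□■□■■
□□□□□□□
■□□□□□□
gen 9: ■■□□□□□
■■■□□□□
□□□□□□□
□■□■□□□
□■□■□□□
■□□□□□■
□□□□□□□
gen 10: ■□■□□□□
■□■□□□□
■□□□□□□
□□□□□□□
□■□□□□□
■□□□□□□
□■□□□□■
gen 11: ■□■□□□■
■□□□□□■
□■□□□□□
□□□□□□□
□□□□□□□
■■□□□□□
□■□□□□■
gen 12: □□□□□■□
□□□□□□■
■□□□□□□
□□□□□□□
□□□□□□□
■■□□□□□
□□■□□□■
gen 13: □□□□□■■
□□□□□□■
□□□□□□□
□□□□□□□
□□□□□□□
■■□□□□□
■■□□□□■
gen 14: □□□□□■□
□□□□□■■
□□□□□□□
□□□□□□□
□□□□□□□
□■□□□□■
□■□□□■□
gen 15: □□□□■■□
□□□□□■■
□□□□□□□
□□□□□□□
□□□□□□□
■□□□□□□
■□□□□■■
gen 16: ■□□□■□□
□□□□■■■
□□□□□□□
□□□□□□□
□□□□□□□
■□□□□□□
■□□□■■□
gen 17: ■□□■□□□
□□□□■■■
□□□□□■□
□□□□□□□
□□□□□□□
□□□□□□■
■■□□■■□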